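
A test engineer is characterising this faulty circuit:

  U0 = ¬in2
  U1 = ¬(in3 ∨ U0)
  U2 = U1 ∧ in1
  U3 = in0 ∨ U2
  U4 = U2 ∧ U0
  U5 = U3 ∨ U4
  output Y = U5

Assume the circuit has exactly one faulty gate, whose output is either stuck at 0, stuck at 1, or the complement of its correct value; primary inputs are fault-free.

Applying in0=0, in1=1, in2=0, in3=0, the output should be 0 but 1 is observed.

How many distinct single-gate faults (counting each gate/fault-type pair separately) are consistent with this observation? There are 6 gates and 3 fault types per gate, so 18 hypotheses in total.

Fault-free: U0=1, U1=0, U2=0, U3=0, U4=0, U5=0 → 0. Observed 1.
  U0: stuck-at-0, inverted output ✓; others ✗
  U1: stuck-at-1, inverted output ✓; others ✗
  U2: stuck-at-1, inverted output ✓; others ✗
  U3: stuck-at-1, inverted output ✓; others ✗
  U4: stuck-at-1, inverted output ✓; others ✗
  U5: stuck-at-1, inverted output ✓; others ✗
Consistent faults: {U0 stuck-at-0, U0 inverted output, U1 stuck-at-1, U1 inverted output, U2 stuck-at-1, U2 inverted output, U3 stuck-at-1, U3 inverted output, U4 stuck-at-1, U4 inverted output, U5 stuck-at-1, U5 inverted output} — 12 in all.

12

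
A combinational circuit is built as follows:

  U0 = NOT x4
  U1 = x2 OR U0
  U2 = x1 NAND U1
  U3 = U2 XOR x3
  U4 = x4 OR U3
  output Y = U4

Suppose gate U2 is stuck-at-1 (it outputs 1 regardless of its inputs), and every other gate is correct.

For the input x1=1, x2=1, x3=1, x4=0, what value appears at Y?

0

Propagate with U2 forced: U0=1, U1=1, U2=1 [stuck-at-1], U3=0, U4=0.
So Y = 0. (Without the fault it would be 1.)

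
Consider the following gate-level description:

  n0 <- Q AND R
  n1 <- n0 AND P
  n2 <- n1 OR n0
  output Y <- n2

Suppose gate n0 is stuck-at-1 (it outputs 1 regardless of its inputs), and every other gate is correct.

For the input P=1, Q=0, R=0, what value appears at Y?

1

Propagate with n0 forced: n0=1 [stuck-at-1], n1=1, n2=1.
So Y = 1. (Without the fault it would be 0.)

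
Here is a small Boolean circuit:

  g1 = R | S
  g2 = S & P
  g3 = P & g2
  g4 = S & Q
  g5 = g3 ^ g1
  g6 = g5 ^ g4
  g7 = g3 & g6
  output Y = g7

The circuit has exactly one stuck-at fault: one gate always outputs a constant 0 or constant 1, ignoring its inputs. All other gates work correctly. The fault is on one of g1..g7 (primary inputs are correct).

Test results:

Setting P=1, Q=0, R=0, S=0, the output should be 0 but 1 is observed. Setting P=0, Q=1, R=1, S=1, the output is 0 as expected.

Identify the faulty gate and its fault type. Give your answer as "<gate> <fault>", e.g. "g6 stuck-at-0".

Fault-free values for test 1 (P=1, Q=0, R=0, S=0): g1=0, g2=0, g3=0, g4=0, g5=0, g6=0, g7=0, giving Y=0. Observed 1.
Test 1: faults giving observed 1 are {g2 stuck-at-1, g3 stuck-at-1, g7 stuck-at-1}.
Test 2 (P=0, Q=1, R=1, S=1): fault-free g1=1, g2=0, g3=0, g4=1, g5=1, g6=0, g7=0 → 0; observed 0. Eliminates g3 stuck-at-1, g7 stuck-at-1.
Only g2 stuck-at-1 is consistent with every test.

g2 stuck-at-1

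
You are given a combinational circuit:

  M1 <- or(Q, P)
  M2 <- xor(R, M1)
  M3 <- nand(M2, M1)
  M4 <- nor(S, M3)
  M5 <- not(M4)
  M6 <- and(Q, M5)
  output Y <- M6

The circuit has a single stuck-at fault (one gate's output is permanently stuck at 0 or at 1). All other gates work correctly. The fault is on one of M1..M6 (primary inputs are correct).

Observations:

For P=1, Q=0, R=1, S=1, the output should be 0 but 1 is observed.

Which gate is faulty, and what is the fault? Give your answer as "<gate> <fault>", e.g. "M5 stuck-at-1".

Fault-free values for test 1 (P=1, Q=0, R=1, S=1): M1=1, M2=0, M3=1, M4=0, M5=1, M6=0, giving Y=0. Observed 1.
Test 1: faults giving observed 1 are {M6 stuck-at-1}.
Only M6 stuck-at-1 is consistent with every test.

M6 stuck-at-1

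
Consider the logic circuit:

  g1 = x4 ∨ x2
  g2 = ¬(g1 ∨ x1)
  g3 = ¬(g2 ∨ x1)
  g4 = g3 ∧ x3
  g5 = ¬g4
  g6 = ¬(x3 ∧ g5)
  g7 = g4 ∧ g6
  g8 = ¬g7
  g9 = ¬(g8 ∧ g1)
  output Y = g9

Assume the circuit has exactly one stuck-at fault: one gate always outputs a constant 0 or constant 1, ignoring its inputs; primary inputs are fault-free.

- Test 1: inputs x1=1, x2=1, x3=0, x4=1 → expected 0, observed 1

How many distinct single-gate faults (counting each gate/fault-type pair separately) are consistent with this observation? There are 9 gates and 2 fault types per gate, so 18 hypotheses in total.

Fault-free: g1=1, g2=0, g3=0, g4=0, g5=1, g6=1, g7=0, g8=1, g9=0 → 0. Observed 1.
  g1: stuck-at-0 ✓; others ✗
  g2: none of the 2 fault types match ✗
  g3: none of the 2 fault types match ✗
  g4: stuck-at-1 ✓; others ✗
  g5: none of the 2 fault types match ✗
  g6: none of the 2 fault types match ✗
  g7: stuck-at-1 ✓; others ✗
  g8: stuck-at-0 ✓; others ✗
  g9: stuck-at-1 ✓; others ✗
Consistent faults: {g1 stuck-at-0, g4 stuck-at-1, g7 stuck-at-1, g8 stuck-at-0, g9 stuck-at-1} — 5 in all.

5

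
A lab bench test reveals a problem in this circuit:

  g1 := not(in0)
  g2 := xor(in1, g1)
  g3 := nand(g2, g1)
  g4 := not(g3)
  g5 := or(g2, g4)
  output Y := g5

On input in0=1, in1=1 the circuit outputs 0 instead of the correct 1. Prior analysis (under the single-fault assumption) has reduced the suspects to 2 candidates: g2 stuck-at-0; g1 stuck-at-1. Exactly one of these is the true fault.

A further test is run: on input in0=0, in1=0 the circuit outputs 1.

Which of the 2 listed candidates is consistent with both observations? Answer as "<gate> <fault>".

g1 stuck-at-1

Evaluate each candidate on input in0=0, in1=0:
  g2 stuck-at-0: g1=1, g2=0 [stuck-at-0], g3=1, g4=0, g5=0 → 0 — eliminated
  g1 stuck-at-1: g1=1 [stuck-at-1], g2=1, g3=0, g4=1, g5=1 → 1 — matches
Only g1 stuck-at-1 reproduces the observed 1.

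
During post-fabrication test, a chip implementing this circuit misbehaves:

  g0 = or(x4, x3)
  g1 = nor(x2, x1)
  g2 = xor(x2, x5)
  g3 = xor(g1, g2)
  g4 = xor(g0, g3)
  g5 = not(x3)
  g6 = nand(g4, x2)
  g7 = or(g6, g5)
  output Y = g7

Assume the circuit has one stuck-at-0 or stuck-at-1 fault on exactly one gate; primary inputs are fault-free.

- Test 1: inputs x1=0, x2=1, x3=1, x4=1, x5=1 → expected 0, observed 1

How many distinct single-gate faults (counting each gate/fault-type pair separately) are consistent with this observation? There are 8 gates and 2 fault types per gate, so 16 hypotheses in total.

8

Fault-free: g0=1, g1=0, g2=0, g3=0, g4=1, g5=0, g6=0, g7=0 → 0. Observed 1.
  g0: stuck-at-0 ✓; others ✗
  g1: stuck-at-1 ✓; others ✗
  g2: stuck-at-1 ✓; others ✗
  g3: stuck-at-1 ✓; others ✗
  g4: stuck-at-0 ✓; others ✗
  g5: stuck-at-1 ✓; others ✗
  g6: stuck-at-1 ✓; others ✗
  g7: stuck-at-1 ✓; others ✗
Consistent faults: {g0 stuck-at-0, g1 stuck-at-1, g2 stuck-at-1, g3 stuck-at-1, g4 stuck-at-0, g5 stuck-at-1, g6 stuck-at-1, g7 stuck-at-1} — 8 in all.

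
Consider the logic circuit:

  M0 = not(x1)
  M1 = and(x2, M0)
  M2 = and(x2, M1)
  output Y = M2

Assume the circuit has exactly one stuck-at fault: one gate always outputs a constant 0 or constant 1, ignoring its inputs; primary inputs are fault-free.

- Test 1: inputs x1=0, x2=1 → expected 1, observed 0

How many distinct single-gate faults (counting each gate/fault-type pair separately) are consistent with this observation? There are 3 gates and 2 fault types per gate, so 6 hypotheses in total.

Fault-free: M0=1, M1=1, M2=1 → 1. Observed 0.
  M0 stuck-at-0: output 0 ✓
  M0 stuck-at-1: output 1 ✗
  M1 stuck-at-0: output 0 ✓
  M1 stuck-at-1: output 1 ✗
  M2 stuck-at-0: output 0 ✓
  M2 stuck-at-1: output 1 ✗
Consistent faults: {M0 stuck-at-0, M1 stuck-at-0, M2 stuck-at-0} — 3 in all.

3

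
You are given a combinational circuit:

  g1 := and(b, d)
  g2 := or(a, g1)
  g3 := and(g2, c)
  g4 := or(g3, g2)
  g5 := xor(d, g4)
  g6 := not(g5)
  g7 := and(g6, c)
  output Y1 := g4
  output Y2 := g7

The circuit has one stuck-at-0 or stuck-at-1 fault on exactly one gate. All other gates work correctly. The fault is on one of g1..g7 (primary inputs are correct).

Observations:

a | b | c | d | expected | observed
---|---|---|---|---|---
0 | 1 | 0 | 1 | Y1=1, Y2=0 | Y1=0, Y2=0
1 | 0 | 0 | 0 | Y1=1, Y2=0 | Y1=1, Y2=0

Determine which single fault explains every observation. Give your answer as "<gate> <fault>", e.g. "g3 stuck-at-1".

Fault-free values for test 1 (a=0, b=1, c=0, d=1): g1=1, g2=1, g3=0, g4=1, g5=0, g6=1, g7=0, giving Y1=1, Y2=0. Observed Y1=0, Y2=0.
Test 1: faults giving observed Y1=0, Y2=0 are {g1 stuck-at-0, g2 stuck-at-0, g4 stuck-at-0}.
Test 2 (a=1, b=0, c=0, d=0): fault-free g1=0, g2=1, g3=0, g4=1, g5=1, g6=0, g7=0 → Y1=1, Y2=0; observed Y1=1, Y2=0. Eliminates g2 stuck-at-0, g4 stuck-at-0.
Only g1 stuck-at-0 is consistent with every test.

g1 stuck-at-0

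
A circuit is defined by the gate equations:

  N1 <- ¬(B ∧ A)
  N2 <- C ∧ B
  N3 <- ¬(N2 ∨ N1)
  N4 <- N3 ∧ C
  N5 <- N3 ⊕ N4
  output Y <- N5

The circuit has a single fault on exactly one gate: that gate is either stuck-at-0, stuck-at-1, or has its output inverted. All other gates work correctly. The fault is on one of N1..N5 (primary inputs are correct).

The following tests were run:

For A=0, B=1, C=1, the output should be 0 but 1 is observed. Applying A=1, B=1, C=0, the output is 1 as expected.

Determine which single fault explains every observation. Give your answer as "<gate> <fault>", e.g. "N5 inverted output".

N5 stuck-at-1

Fault-free values for test 1 (A=0, B=1, C=1): N1=1, N2=1, N3=0, N4=0, N5=0, giving Y=0. Observed 1.
Test 1: faults giving observed 1 are {N4 stuck-at-1, N4 inverted output, N5 stuck-at-1, N5 inverted output}.
Test 2 (A=1, B=1, C=0): fault-free N1=0, N2=0, N3=1, N4=0, N5=1 → 1; observed 1. Eliminates N4 stuck-at-1, N4 inverted output, N5 inverted output.
Only N5 stuck-at-1 is consistent with every test.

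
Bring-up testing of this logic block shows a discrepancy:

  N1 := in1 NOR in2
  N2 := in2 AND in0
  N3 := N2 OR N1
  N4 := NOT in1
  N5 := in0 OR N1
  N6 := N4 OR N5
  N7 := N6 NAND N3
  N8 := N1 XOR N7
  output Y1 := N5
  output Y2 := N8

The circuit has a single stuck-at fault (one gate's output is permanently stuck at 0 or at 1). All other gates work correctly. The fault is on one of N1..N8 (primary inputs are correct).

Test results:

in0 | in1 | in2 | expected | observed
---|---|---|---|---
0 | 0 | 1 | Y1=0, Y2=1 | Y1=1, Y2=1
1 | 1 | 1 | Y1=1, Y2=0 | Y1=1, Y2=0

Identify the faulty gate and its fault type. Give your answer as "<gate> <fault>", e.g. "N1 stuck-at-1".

Fault-free values for test 1 (in0=0, in1=0, in2=1): N1=0, N2=0, N3=0, N4=1, N5=0, N6=1, N7=1, N8=1, giving Y1=0, Y2=1. Observed Y1=1, Y2=1.
Test 1: faults giving observed Y1=1, Y2=1 are {N1 stuck-at-1, N5 stuck-at-1}.
Test 2 (in0=1, in1=1, in2=1): fault-free N1=0, N2=1, N3=1, N4=0, N5=1, N6=1, N7=0, N8=0 → Y1=1, Y2=0; observed Y1=1, Y2=0. Eliminates N1 stuck-at-1.
Only N5 stuck-at-1 is consistent with every test.

N5 stuck-at-1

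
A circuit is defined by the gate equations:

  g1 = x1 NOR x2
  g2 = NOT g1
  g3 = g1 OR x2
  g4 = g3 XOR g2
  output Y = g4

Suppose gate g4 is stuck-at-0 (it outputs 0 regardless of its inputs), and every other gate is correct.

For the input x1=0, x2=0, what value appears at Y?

0

Propagate with g4 forced: g1=1, g2=0, g3=1, g4=0 [stuck-at-0].
So Y = 0. (Without the fault it would be 1.)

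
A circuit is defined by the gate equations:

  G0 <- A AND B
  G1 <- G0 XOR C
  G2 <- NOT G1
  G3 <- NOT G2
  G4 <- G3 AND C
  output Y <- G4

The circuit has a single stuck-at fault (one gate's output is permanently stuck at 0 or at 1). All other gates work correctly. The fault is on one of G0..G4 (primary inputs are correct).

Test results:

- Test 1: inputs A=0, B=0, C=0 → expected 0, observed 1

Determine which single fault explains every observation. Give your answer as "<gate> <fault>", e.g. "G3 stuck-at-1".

G4 stuck-at-1

Fault-free values for test 1 (A=0, B=0, C=0): G0=0, G1=0, G2=1, G3=0, G4=0, giving Y=0. Observed 1.
Test 1: faults giving observed 1 are {G4 stuck-at-1}.
Only G4 stuck-at-1 is consistent with every test.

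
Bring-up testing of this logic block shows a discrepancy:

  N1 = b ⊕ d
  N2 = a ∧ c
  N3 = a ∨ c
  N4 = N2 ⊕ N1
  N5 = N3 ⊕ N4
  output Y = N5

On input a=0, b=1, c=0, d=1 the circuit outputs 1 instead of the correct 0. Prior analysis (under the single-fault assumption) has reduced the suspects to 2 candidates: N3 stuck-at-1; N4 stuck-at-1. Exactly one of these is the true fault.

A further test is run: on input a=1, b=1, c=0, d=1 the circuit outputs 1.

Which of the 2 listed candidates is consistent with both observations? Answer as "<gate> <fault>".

N3 stuck-at-1

Evaluate each candidate on input a=1, b=1, c=0, d=1:
  N3 stuck-at-1: N1=0, N2=0, N3=1 [stuck-at-1], N4=0, N5=1 → 1 — matches
  N4 stuck-at-1: N1=0, N2=0, N3=1, N4=1 [stuck-at-1], N5=0 → 0 — eliminated
Only N3 stuck-at-1 reproduces the observed 1.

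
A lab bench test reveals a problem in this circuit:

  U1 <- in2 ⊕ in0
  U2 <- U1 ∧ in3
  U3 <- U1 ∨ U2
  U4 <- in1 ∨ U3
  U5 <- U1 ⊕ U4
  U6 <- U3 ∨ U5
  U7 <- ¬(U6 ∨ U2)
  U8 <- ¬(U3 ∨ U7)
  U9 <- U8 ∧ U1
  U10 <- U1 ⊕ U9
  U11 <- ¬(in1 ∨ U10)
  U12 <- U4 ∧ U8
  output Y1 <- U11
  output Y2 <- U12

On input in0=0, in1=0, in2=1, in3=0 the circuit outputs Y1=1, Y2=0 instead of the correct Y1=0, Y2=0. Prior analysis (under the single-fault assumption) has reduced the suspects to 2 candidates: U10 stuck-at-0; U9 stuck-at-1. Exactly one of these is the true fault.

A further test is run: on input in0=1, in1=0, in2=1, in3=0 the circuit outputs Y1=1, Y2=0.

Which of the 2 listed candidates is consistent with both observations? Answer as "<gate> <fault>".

Evaluate each candidate on input in0=1, in1=0, in2=1, in3=0:
  U10 stuck-at-0: U1=0, U2=0, U3=0, U4=0, U5=0, U6=0, U7=1, U8=0, U9=0, U10=0 [stuck-at-0], U11=1, U12=0 → Y1=1, Y2=0 — matches
  U9 stuck-at-1: U1=0, U2=0, U3=0, U4=0, U5=0, U6=0, U7=1, U8=0, U9=1 [stuck-at-1], U10=1, U11=0, U12=0 → Y1=0, Y2=0 — eliminated
Only U10 stuck-at-0 reproduces the observed Y1=1, Y2=0.

U10 stuck-at-0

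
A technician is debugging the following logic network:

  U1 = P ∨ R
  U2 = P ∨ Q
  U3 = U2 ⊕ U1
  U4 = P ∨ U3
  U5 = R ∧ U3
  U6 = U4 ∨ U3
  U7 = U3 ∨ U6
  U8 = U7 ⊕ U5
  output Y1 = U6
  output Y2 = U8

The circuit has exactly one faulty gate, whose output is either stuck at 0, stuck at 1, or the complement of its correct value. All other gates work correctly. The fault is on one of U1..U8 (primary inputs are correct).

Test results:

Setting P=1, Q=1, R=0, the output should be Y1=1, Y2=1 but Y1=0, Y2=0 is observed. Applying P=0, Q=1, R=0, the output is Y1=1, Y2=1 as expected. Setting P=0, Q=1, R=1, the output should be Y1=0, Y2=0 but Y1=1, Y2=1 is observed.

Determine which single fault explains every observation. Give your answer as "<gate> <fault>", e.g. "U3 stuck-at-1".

U4 inverted output

Fault-free values for test 1 (P=1, Q=1, R=0): U1=1, U2=1, U3=0, U4=1, U5=0, U6=1, U7=1, U8=1, giving Y1=1, Y2=1. Observed Y1=0, Y2=0.
Test 1: faults giving observed Y1=0, Y2=0 are {U4 stuck-at-0, U4 inverted output, U6 stuck-at-0, U6 inverted output}.
Test 2 (P=0, Q=1, R=0): fault-free U1=0, U2=1, U3=1, U4=1, U5=0, U6=1, U7=1, U8=1 → Y1=1, Y2=1; observed Y1=1, Y2=1. Eliminates U6 stuck-at-0, U6 inverted output.
Test 3 (P=0, Q=1, R=1): fault-free U1=1, U2=1, U3=0, U4=0, U5=0, U6=0, U7=0, U8=0 → Y1=0, Y2=0; observed Y1=1, Y2=1. Eliminates U4 stuck-at-0.
Only U4 inverted output is consistent with every test.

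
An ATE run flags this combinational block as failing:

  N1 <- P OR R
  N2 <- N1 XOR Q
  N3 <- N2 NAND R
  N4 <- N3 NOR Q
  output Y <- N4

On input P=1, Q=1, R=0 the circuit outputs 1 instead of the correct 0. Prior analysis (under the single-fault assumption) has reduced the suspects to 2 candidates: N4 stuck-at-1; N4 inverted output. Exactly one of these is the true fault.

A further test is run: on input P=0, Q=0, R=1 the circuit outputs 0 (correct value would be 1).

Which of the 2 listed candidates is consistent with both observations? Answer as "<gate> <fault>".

Evaluate each candidate on input P=0, Q=0, R=1:
  N4 stuck-at-1: N1=1, N2=1, N3=0, N4=1 [stuck-at-1] → 1 — eliminated
  N4 inverted output: N1=1, N2=1, N3=0, N4=0 [inverted output] → 0 — matches
Only N4 inverted output reproduces the observed 0.

N4 inverted output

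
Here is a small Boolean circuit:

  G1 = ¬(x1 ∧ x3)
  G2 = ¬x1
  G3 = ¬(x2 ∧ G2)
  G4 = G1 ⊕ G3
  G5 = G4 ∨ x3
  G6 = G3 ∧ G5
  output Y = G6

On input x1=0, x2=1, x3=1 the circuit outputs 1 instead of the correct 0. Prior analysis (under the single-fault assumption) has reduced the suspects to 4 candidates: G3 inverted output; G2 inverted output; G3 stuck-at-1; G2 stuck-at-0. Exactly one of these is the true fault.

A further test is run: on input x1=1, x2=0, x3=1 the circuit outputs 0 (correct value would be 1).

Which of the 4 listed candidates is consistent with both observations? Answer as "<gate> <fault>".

Evaluate each candidate on input x1=1, x2=0, x3=1:
  G3 inverted output: G1=0, G2=0, G3=0 [inverted output], G4=0, G5=1, G6=0 → 0 — matches
  G2 inverted output: G1=0, G2=1 [inverted output], G3=1, G4=1, G5=1, G6=1 → 1 — eliminated
  G3 stuck-at-1: G1=0, G2=0, G3=1 [stuck-at-1], G4=1, G5=1, G6=1 → 1 — eliminated
  G2 stuck-at-0: G1=0, G2=0 [stuck-at-0], G3=1, G4=1, G5=1, G6=1 → 1 — eliminated
Only G3 inverted output reproduces the observed 0.

G3 inverted output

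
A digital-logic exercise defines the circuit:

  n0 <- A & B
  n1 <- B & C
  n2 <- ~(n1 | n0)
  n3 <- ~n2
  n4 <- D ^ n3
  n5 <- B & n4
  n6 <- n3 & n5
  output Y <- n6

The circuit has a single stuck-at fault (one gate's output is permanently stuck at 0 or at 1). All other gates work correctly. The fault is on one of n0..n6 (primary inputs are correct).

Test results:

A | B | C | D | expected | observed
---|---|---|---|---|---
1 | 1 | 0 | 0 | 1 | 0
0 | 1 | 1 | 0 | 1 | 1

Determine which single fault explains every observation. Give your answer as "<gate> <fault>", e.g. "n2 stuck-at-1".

n0 stuck-at-0

Fault-free values for test 1 (A=1, B=1, C=0, D=0): n0=1, n1=0, n2=0, n3=1, n4=1, n5=1, n6=1, giving Y=1. Observed 0.
Test 1: faults giving observed 0 are {n0 stuck-at-0, n2 stuck-at-1, n3 stuck-at-0, n4 stuck-at-0, n5 stuck-at-0, n6 stuck-at-0}.
Test 2 (A=0, B=1, C=1, D=0): fault-free n0=0, n1=1, n2=0, n3=1, n4=1, n5=1, n6=1 → 1; observed 1. Eliminates n2 stuck-at-1, n3 stuck-at-0, n4 stuck-at-0, n5 stuck-at-0, n6 stuck-at-0.
Only n0 stuck-at-0 is consistent with every test.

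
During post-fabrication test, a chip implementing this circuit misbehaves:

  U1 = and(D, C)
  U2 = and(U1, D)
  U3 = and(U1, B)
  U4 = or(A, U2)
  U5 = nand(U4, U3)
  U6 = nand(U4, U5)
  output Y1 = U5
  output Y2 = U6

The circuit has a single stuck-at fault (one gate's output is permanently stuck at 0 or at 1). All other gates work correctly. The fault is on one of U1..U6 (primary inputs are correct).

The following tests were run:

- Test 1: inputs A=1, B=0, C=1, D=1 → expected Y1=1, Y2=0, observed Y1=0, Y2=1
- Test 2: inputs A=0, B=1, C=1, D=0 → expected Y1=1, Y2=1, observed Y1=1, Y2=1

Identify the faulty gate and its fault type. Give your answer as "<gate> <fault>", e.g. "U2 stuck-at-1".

Fault-free values for test 1 (A=1, B=0, C=1, D=1): U1=1, U2=1, U3=0, U4=1, U5=1, U6=0, giving Y1=1, Y2=0. Observed Y1=0, Y2=1.
Test 1: faults giving observed Y1=0, Y2=1 are {U3 stuck-at-1, U5 stuck-at-0}.
Test 2 (A=0, B=1, C=1, D=0): fault-free U1=0, U2=0, U3=0, U4=0, U5=1, U6=1 → Y1=1, Y2=1; observed Y1=1, Y2=1. Eliminates U5 stuck-at-0.
Only U3 stuck-at-1 is consistent with every test.

U3 stuck-at-1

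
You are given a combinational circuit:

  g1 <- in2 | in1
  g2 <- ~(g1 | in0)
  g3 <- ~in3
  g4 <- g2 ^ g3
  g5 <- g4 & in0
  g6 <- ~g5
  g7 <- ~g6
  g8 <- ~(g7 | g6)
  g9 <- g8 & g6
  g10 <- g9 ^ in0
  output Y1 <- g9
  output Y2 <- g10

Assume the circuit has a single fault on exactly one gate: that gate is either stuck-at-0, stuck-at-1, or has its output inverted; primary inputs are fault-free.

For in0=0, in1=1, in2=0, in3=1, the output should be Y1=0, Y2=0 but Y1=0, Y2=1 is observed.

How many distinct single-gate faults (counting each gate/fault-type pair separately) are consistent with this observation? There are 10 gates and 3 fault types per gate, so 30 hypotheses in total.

Fault-free: g1=1, g2=0, g3=0, g4=0, g5=0, g6=1, g7=0, g8=0, g9=0, g10=0 → Y1=0, Y2=0. Observed Y1=0, Y2=1.
  g1: none of the 3 fault types match ✗
  g2: none of the 3 fault types match ✗
  g3: none of the 3 fault types match ✗
  g4: none of the 3 fault types match ✗
  g5: none of the 3 fault types match ✗
  g6: none of the 3 fault types match ✗
  g7: none of the 3 fault types match ✗
  g8: none of the 3 fault types match ✗
  g9: none of the 3 fault types match ✗
  g10: stuck-at-1, inverted output ✓; others ✗
Consistent faults: {g10 stuck-at-1, g10 inverted output} — 2 in all.

2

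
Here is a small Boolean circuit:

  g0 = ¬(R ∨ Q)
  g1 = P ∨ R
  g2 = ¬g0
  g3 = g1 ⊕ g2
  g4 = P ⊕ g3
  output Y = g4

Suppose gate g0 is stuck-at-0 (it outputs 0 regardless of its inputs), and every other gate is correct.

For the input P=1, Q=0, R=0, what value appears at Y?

Propagate with g0 forced: g0=0 [stuck-at-0], g1=1, g2=1, g3=0, g4=1.
So Y = 1. (Without the fault it would be 0.)

1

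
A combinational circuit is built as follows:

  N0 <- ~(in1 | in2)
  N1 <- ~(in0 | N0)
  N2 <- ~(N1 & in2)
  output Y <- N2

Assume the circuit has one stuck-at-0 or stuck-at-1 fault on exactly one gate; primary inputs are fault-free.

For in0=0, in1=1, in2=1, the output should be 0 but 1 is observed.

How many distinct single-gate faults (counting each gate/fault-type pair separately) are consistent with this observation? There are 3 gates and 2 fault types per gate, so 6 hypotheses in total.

Fault-free: N0=0, N1=1, N2=0 → 0. Observed 1.
  N0 stuck-at-0: output 0 ✗
  N0 stuck-at-1: output 1 ✓
  N1 stuck-at-0: output 1 ✓
  N1 stuck-at-1: output 0 ✗
  N2 stuck-at-0: output 0 ✗
  N2 stuck-at-1: output 1 ✓
Consistent faults: {N0 stuck-at-1, N1 stuck-at-0, N2 stuck-at-1} — 3 in all.

3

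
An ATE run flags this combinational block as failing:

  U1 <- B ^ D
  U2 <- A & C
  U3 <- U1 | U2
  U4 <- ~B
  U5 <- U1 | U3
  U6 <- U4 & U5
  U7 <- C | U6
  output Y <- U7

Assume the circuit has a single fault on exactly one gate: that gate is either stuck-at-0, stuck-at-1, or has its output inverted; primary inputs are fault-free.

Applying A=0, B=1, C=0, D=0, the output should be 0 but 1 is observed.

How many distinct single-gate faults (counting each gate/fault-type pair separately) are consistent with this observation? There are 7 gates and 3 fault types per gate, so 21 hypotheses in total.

Fault-free: U1=1, U2=0, U3=1, U4=0, U5=1, U6=0, U7=0 → 0. Observed 1.
  U1: none of the 3 fault types match ✗
  U2: none of the 3 fault types match ✗
  U3: none of the 3 fault types match ✗
  U4: stuck-at-1, inverted output ✓; others ✗
  U5: none of the 3 fault types match ✗
  U6: stuck-at-1, inverted output ✓; others ✗
  U7: stuck-at-1, inverted output ✓; others ✗
Consistent faults: {U4 stuck-at-1, U4 inverted output, U6 stuck-at-1, U6 inverted output, U7 stuck-at-1, U7 inverted output} — 6 in all.

6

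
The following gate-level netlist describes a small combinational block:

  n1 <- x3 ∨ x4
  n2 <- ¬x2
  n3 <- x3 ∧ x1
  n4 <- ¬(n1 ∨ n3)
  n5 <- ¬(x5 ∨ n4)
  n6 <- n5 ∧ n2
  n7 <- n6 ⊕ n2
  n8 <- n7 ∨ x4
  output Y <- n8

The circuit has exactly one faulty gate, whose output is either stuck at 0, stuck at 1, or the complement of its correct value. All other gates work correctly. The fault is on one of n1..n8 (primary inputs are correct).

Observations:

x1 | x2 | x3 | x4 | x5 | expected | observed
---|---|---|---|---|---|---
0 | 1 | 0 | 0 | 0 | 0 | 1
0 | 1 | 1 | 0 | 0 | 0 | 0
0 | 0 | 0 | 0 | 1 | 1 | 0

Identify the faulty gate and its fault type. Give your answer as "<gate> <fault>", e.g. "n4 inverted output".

n2 inverted output

Fault-free values for test 1 (x1=0, x2=1, x3=0, x4=0, x5=0): n1=0, n2=0, n3=0, n4=1, n5=0, n6=0, n7=0, n8=0, giving Y=0. Observed 1.
Test 1: faults giving observed 1 are {n2 stuck-at-1, n2 inverted output, n6 stuck-at-1, n6 inverted output, n7 stuck-at-1, n7 inverted output, n8 stuck-at-1, n8 inverted output}.
Test 2 (x1=0, x2=1, x3=1, x4=0, x5=0): fault-free n1=1, n2=0, n3=0, n4=0, n5=1, n6=0, n7=0, n8=0 → 0; observed 0. Eliminates n6 stuck-at-1, n6 inverted output, n7 stuck-at-1, n7 inverted output, n8 stuck-at-1, n8 inverted output.
Test 3 (x1=0, x2=0, x3=0, x4=0, x5=1): fault-free n1=0, n2=1, n3=0, n4=1, n5=0, n6=0, n7=1, n8=1 → 1; observed 0. Eliminates n2 stuck-at-1.
Only n2 inverted output is consistent with every test.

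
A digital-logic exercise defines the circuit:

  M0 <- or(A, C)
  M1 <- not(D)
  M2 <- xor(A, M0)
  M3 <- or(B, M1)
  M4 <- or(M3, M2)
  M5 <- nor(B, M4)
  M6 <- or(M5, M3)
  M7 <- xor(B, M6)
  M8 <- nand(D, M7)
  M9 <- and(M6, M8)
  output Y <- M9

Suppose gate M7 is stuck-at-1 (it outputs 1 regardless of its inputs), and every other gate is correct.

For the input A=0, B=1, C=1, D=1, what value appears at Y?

0

Propagate with M7 forced: M0=1, M1=0, M2=1, M3=1, M4=1, M5=0, M6=1, M7=1 [stuck-at-1], M8=0, M9=0.
So Y = 0. (Without the fault it would be 1.)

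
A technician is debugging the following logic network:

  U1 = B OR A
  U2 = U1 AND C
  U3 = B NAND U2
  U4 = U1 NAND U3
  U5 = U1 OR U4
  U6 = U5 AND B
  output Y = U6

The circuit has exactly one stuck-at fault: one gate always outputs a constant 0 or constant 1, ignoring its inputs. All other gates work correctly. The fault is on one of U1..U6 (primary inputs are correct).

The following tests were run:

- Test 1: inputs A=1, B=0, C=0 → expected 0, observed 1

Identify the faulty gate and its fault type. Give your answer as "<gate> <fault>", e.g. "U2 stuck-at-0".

U6 stuck-at-1

Fault-free values for test 1 (A=1, B=0, C=0): U1=1, U2=0, U3=1, U4=0, U5=1, U6=0, giving Y=0. Observed 1.
Test 1: faults giving observed 1 are {U6 stuck-at-1}.
Only U6 stuck-at-1 is consistent with every test.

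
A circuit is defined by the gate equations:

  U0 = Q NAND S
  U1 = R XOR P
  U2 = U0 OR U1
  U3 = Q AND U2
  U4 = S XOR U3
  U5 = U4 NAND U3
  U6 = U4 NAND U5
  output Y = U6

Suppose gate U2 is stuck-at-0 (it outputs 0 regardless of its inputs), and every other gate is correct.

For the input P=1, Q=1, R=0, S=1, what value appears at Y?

Propagate with U2 forced: U0=0, U1=1, U2=0 [stuck-at-0], U3=0, U4=1, U5=1, U6=0.
So Y = 0. (Without the fault it would be 1.)

0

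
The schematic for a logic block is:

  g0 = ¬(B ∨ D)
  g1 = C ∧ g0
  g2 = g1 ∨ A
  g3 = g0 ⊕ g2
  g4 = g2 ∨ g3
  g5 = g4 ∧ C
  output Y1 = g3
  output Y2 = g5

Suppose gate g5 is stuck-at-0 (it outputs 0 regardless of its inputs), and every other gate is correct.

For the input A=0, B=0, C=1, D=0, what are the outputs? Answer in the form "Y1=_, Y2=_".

Y1=0, Y2=0

Propagate with g5 forced: g0=1, g1=1, g2=1, g3=0, g4=1, g5=0 [stuck-at-0].
So the outputs are Y1=0, Y2=0. (Without the fault they would be Y1=0, Y2=1.)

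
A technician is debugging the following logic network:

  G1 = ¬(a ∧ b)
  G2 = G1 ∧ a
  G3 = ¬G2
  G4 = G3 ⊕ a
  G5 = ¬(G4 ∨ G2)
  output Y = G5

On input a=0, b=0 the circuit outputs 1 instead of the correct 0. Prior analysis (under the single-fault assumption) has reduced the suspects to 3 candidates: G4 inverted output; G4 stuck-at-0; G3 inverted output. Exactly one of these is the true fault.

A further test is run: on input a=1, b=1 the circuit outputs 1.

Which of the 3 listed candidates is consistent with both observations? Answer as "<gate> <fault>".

G4 stuck-at-0

Evaluate each candidate on input a=1, b=1:
  G4 inverted output: G1=0, G2=0, G3=1, G4=1 [inverted output], G5=0 → 0 — eliminated
  G4 stuck-at-0: G1=0, G2=0, G3=1, G4=0 [stuck-at-0], G5=1 → 1 — matches
  G3 inverted output: G1=0, G2=0, G3=0 [inverted output], G4=1, G5=0 → 0 — eliminated
Only G4 stuck-at-0 reproduces the observed 1.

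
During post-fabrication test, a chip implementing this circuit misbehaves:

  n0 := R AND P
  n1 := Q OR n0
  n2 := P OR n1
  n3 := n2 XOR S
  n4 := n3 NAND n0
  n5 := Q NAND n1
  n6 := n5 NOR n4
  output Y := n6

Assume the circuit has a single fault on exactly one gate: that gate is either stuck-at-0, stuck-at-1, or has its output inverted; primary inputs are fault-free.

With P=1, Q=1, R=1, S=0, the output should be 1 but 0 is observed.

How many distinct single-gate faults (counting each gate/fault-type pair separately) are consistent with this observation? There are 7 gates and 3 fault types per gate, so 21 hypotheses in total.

14

Fault-free: n0=1, n1=1, n2=1, n3=1, n4=0, n5=0, n6=1 → 1. Observed 0.
  n0: stuck-at-0, inverted output ✓; others ✗
  n1: stuck-at-0, inverted output ✓; others ✗
  n2: stuck-at-0, inverted output ✓; others ✗
  n3: stuck-at-0, inverted output ✓; others ✗
  n4: stuck-at-1, inverted output ✓; others ✗
  n5: stuck-at-1, inverted output ✓; others ✗
  n6: stuck-at-0, inverted output ✓; others ✗
Consistent faults: {n0 stuck-at-0, n0 inverted output, n1 stuck-at-0, n1 inverted output, n2 stuck-at-0, n2 inverted output, n3 stuck-at-0, n3 inverted output, n4 stuck-at-1, n4 inverted output, n5 stuck-at-1, n5 inverted output, n6 stuck-at-0, n6 inverted output} — 14 in all.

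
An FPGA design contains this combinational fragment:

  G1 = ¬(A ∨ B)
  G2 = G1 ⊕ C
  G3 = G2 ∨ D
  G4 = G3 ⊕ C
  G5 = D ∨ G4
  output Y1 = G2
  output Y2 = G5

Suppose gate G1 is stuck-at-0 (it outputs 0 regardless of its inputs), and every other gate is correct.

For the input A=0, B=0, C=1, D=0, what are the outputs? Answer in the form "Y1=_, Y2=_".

Propagate with G1 forced: G1=0 [stuck-at-0], G2=1, G3=1, G4=0, G5=0.
So the outputs are Y1=1, Y2=0. (Without the fault they would be Y1=0, Y2=1.)

Y1=1, Y2=0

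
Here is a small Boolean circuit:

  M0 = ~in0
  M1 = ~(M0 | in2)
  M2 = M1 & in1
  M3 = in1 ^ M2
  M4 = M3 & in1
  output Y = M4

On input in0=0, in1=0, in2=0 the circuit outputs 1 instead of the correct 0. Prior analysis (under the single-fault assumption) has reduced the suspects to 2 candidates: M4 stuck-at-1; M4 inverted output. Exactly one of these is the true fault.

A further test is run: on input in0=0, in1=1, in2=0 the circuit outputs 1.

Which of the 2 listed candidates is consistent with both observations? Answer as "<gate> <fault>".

Evaluate each candidate on input in0=0, in1=1, in2=0:
  M4 stuck-at-1: M0=1, M1=0, M2=0, M3=1, M4=1 [stuck-at-1] → 1 — matches
  M4 inverted output: M0=1, M1=0, M2=0, M3=1, M4=0 [inverted output] → 0 — eliminated
Only M4 stuck-at-1 reproduces the observed 1.

M4 stuck-at-1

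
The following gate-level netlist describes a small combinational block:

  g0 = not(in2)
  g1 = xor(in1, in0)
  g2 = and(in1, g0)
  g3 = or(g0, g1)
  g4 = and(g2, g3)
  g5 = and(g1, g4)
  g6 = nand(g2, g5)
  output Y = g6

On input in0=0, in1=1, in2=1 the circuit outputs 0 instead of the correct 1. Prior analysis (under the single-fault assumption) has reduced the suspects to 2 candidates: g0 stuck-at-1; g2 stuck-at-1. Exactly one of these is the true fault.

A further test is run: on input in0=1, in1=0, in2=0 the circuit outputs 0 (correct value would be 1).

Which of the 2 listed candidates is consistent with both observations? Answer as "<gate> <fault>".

g2 stuck-at-1

Evaluate each candidate on input in0=1, in1=0, in2=0:
  g0 stuck-at-1: g0=1 [stuck-at-1], g1=1, g2=0, g3=1, g4=0, g5=0, g6=1 → 1 — eliminated
  g2 stuck-at-1: g0=1, g1=1, g2=1 [stuck-at-1], g3=1, g4=1, g5=1, g6=0 → 0 — matches
Only g2 stuck-at-1 reproduces the observed 0.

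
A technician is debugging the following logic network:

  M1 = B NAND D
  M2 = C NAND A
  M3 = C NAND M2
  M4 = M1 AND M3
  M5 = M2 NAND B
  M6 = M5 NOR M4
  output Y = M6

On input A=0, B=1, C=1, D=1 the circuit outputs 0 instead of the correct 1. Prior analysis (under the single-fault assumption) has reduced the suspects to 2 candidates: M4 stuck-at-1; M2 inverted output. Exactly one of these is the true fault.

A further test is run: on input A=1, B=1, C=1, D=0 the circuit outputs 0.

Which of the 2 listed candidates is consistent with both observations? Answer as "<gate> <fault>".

M4 stuck-at-1

Evaluate each candidate on input A=1, B=1, C=1, D=0:
  M4 stuck-at-1: M1=1, M2=0, M3=1, M4=1 [stuck-at-1], M5=1, M6=0 → 0 — matches
  M2 inverted output: M1=1, M2=1 [inverted output], M3=0, M4=0, M5=0, M6=1 → 1 — eliminated
Only M4 stuck-at-1 reproduces the observed 0.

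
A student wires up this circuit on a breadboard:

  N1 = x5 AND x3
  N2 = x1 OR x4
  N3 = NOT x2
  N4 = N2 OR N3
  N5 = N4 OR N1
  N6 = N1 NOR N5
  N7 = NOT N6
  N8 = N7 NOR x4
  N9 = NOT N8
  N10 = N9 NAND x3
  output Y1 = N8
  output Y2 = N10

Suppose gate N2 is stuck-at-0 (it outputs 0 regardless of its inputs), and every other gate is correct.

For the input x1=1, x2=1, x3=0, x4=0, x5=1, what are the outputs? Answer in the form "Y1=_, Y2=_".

Propagate with N2 forced: N1=0, N2=0 [stuck-at-0], N3=0, N4=0, N5=0, N6=1, N7=0, N8=1, N9=0, N10=1.
So the outputs are Y1=1, Y2=1. (Without the fault they would be Y1=0, Y2=1.)

Y1=1, Y2=1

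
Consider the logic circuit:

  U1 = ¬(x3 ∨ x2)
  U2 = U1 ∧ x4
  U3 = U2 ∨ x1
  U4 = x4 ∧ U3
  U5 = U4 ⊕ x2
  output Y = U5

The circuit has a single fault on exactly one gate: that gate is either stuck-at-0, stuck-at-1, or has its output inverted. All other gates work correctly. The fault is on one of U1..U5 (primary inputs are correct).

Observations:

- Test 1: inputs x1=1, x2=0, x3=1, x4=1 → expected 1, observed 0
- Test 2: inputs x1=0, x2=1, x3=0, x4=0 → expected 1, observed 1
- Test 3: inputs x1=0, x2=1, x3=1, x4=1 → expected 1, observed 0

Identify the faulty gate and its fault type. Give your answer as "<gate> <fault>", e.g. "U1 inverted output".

U3 inverted output

Fault-free values for test 1 (x1=1, x2=0, x3=1, x4=1): U1=0, U2=0, U3=1, U4=1, U5=1, giving Y=1. Observed 0.
Test 1: faults giving observed 0 are {U3 stuck-at-0, U3 inverted output, U4 stuck-at-0, U4 inverted output, U5 stuck-at-0, U5 inverted output}.
Test 2 (x1=0, x2=1, x3=0, x4=0): fault-free U1=0, U2=0, U3=0, U4=0, U5=1 → 1; observed 1. Eliminates U4 inverted output, U5 stuck-at-0, U5 inverted output.
Test 3 (x1=0, x2=1, x3=1, x4=1): fault-free U1=0, U2=0, U3=0, U4=0, U5=1 → 1; observed 0. Eliminates U3 stuck-at-0, U4 stuck-at-0.
Only U3 inverted output is consistent with every test.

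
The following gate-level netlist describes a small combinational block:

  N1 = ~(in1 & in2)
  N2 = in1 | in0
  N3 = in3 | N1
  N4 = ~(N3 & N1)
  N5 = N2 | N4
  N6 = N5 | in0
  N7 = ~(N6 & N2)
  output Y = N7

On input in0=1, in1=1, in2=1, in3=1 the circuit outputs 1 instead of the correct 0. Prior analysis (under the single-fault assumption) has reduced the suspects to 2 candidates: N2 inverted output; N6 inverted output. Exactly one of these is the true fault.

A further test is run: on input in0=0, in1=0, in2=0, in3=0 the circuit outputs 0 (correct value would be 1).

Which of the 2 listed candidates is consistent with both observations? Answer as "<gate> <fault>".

Evaluate each candidate on input in0=0, in1=0, in2=0, in3=0:
  N2 inverted output: N1=1, N2=1 [inverted output], N3=1, N4=0, N5=1, N6=1, N7=0 → 0 — matches
  N6 inverted output: N1=1, N2=0, N3=1, N4=0, N5=0, N6=1 [inverted output], N7=1 → 1 — eliminated
Only N2 inverted output reproduces the observed 0.

N2 inverted output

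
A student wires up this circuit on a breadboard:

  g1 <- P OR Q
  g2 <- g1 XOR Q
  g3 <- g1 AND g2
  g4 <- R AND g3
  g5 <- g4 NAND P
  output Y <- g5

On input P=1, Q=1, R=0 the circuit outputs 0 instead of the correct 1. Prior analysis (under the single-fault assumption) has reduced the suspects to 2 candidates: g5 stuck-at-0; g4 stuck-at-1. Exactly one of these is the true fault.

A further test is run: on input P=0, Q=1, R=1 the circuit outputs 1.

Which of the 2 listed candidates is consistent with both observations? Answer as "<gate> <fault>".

g4 stuck-at-1

Evaluate each candidate on input P=0, Q=1, R=1:
  g5 stuck-at-0: g1=1, g2=0, g3=0, g4=0, g5=0 [stuck-at-0] → 0 — eliminated
  g4 stuck-at-1: g1=1, g2=0, g3=0, g4=1 [stuck-at-1], g5=1 → 1 — matches
Only g4 stuck-at-1 reproduces the observed 1.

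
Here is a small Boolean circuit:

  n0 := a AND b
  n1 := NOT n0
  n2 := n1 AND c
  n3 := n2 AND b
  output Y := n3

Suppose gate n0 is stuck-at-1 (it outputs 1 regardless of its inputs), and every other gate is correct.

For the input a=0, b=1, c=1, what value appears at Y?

Propagate with n0 forced: n0=1 [stuck-at-1], n1=0, n2=0, n3=0.
So Y = 0. (Without the fault it would be 1.)

0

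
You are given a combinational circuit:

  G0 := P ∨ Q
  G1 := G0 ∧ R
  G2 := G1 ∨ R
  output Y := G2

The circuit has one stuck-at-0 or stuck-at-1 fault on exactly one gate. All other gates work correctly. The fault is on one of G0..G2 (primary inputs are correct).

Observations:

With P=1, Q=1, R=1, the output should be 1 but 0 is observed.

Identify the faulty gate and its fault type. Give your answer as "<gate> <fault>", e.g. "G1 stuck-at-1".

Fault-free values for test 1 (P=1, Q=1, R=1): G0=1, G1=1, G2=1, giving Y=1. Observed 0.
Test 1: faults giving observed 0 are {G2 stuck-at-0}.
Only G2 stuck-at-0 is consistent with every test.

G2 stuck-at-0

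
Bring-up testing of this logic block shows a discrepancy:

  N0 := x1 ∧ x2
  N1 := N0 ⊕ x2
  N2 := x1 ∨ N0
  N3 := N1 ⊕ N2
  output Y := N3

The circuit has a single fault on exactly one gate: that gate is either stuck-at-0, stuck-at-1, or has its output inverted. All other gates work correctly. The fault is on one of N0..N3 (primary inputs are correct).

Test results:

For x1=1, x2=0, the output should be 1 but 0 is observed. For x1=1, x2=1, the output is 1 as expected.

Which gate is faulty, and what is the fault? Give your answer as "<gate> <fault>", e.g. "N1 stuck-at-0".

N0 stuck-at-1

Fault-free values for test 1 (x1=1, x2=0): N0=0, N1=0, N2=1, N3=1, giving Y=1. Observed 0.
Test 1: faults giving observed 0 are {N0 stuck-at-1, N0 inverted output, N1 stuck-at-1, N1 inverted output, N2 stuck-at-0, N2 inverted output, N3 stuck-at-0, N3 inverted output}.
Test 2 (x1=1, x2=1): fault-free N0=1, N1=0, N2=1, N3=1 → 1; observed 1. Eliminates N0 inverted output, N1 stuck-at-1, N1 inverted output, N2 stuck-at-0, N2 inverted output, N3 stuck-at-0, N3 inverted output.
Only N0 stuck-at-1 is consistent with every test.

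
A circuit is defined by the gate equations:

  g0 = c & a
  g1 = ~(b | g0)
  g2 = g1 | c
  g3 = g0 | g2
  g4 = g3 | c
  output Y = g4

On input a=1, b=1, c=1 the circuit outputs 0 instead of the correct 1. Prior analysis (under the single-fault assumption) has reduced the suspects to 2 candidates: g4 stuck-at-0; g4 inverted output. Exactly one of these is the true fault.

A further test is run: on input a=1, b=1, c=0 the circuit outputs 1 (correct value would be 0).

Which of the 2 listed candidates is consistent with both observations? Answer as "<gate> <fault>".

Evaluate each candidate on input a=1, b=1, c=0:
  g4 stuck-at-0: g0=0, g1=0, g2=0, g3=0, g4=0 [stuck-at-0] → 0 — eliminated
  g4 inverted output: g0=0, g1=0, g2=0, g3=0, g4=1 [inverted output] → 1 — matches
Only g4 inverted output reproduces the observed 1.

g4 inverted output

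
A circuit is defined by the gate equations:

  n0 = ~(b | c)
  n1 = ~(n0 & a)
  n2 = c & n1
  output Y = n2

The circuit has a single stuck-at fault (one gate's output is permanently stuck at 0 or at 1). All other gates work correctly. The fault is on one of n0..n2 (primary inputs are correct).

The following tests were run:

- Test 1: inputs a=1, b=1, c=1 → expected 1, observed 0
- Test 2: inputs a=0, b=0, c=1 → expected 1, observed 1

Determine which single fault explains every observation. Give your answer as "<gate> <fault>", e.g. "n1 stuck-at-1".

n0 stuck-at-1

Fault-free values for test 1 (a=1, b=1, c=1): n0=0, n1=1, n2=1, giving Y=1. Observed 0.
Test 1: faults giving observed 0 are {n0 stuck-at-1, n1 stuck-at-0, n2 stuck-at-0}.
Test 2 (a=0, b=0, c=1): fault-free n0=0, n1=1, n2=1 → 1; observed 1. Eliminates n1 stuck-at-0, n2 stuck-at-0.
Only n0 stuck-at-1 is consistent with every test.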